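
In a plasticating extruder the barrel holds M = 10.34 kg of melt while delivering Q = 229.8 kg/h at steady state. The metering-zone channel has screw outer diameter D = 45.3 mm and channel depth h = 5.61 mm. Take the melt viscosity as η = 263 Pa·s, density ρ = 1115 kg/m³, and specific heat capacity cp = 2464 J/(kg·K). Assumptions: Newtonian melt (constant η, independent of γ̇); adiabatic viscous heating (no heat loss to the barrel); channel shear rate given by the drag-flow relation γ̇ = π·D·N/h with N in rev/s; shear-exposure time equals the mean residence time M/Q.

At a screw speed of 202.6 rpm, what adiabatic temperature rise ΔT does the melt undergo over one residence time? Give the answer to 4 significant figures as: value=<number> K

Throughput in SI: Q_s = 229.8 kg/h ÷ 3600 s/h = 0.0638333 kg/s
t_res = M / Q_s = 10.34 / 0.0638333 = 161.984 s
D = 45.3 mm = 0.0453 m;  h = 5.61 mm = 0.00561 m;  N = 202.6 rpm / 60 = 3.37667 rev/s
Shear rate: γ̇ = πDN/h = π·0.0453·3.37667/0.00561 = 85.6591 s⁻¹
ΔT = η·γ̇²·t_res / (ρ·cp) = 263 · (85.6591)² · 161.984 / (1115 · 2464) = 113.778 K

value=113.8 K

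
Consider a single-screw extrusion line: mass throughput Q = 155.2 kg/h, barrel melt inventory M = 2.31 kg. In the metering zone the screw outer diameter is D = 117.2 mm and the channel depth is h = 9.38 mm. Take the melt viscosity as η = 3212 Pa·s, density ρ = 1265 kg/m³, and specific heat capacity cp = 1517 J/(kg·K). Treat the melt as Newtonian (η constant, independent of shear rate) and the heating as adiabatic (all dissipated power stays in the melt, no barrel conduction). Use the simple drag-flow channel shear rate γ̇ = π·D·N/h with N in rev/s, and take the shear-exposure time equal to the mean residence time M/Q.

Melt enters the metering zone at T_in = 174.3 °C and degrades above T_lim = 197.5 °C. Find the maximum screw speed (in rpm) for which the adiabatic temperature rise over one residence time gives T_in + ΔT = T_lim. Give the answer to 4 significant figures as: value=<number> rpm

value=24.58 rpm

Convert throughput: Q = 155.2 kg/h = 155.2/3600 = 0.0431111 kg/s
t_res = M / Q_s = 2.31 ÷ 0.0431111 = 53.5825 s
D = 117.2 mm = 0.1172 m;  h = 9.38 mm = 0.00938 m
ΔT_a = T_lim − T_in = 197.5 − 174.3 = 23.2 K
γ̇_max² = ΔT_a·ρ·cp / (η·t_res) = [23.2 × 1265 × 1517] / [3212 × 53.5825] = 258.682 s⁻²
γ̇_max = √258.682 = 16.0836 s⁻¹
Solve γ̇ = πDN/h for N: N_max = γ̇_max·h/(π·D) = 16.0836 × 0.00938 / (π × 0.1172) = 0.40974 rev/s = 24.5844 rpm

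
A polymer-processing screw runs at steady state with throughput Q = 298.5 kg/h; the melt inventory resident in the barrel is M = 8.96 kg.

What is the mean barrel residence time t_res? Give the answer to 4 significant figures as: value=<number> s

value=108.1 s

Q_s = Q / 3600 = 298.5 / 3600 = 0.0829167 kg/s
t_res = M / Q_s = 8.96 ÷ 0.0829167 = 108.06 s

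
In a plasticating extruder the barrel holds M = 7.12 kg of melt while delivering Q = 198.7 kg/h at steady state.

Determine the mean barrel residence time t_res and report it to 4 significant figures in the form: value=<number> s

value=129.0 s

Q_s = Q / 3600 = 198.7 / 3600 = 0.0551944 kg/s
t_res = M / Q_s = 7.12 / 0.0551944 = 128.998 s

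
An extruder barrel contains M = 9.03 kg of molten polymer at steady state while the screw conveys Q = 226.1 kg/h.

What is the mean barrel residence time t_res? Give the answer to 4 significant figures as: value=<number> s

Q_s = Q / 3600 = 226.1 / 3600 = 0.0628056 kg/s
t_res = M / Q_s = 9.03 / 0.0628056 = 143.777 s

value=143.8 s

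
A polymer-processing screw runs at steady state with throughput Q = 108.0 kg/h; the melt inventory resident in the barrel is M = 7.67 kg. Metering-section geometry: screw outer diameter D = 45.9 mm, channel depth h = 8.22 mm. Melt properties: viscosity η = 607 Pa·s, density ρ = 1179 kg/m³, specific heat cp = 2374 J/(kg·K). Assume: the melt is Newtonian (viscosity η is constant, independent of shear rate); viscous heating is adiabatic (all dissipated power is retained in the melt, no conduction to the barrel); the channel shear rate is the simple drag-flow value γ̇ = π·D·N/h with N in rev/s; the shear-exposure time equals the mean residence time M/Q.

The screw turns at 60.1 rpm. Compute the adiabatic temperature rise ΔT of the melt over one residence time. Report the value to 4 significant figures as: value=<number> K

value=17.12 K

Throughput in SI: Q_s = 108.0 kg/h ÷ 3600 s/h = 0.03 kg/s
Mean residence time: t_res = M/Q_s = 7.67 kg / 0.03 kg/s = 255.667 s
Geometry in metres: D = 45.9 mm → 0.0459 m, h = 8.22 mm → 0.00822 m; screw speed N = 60.1 rpm = 1.00167 rev/s
Shear rate: γ̇ = πDN/h = π·0.0459·1.00167/0.00822 = 17.5717 s⁻¹
Adiabatic rise: ΔT = η γ̇² t_res / (ρ cp) = 607·(17.5717)²·255.667 / (1179·2374) = 17.1197 K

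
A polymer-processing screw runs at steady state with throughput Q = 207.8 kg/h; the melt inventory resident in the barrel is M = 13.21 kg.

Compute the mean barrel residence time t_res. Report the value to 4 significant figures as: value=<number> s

Throughput in SI: Q_s = 207.8 kg/h ÷ 3600 s/h = 0.0577222 kg/s
Mean residence time: t_res = M/Q_s = 13.21 kg / 0.0577222 kg/s = 228.855 s

value=228.9 s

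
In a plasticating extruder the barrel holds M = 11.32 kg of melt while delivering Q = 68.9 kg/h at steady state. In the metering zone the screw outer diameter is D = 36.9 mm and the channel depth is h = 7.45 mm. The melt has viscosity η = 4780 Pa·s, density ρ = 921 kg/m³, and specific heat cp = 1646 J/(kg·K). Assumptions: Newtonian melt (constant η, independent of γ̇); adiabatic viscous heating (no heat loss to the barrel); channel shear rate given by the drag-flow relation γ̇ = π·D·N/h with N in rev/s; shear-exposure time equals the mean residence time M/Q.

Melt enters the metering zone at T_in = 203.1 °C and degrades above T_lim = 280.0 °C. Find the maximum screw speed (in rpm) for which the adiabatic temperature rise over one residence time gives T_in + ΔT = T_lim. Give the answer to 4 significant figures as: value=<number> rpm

value=24.76 rpm

Throughput in SI: Q_s = 68.9 kg/h ÷ 3600 s/h = 0.0191389 kg/s
Mean residence time: t_res = M/Q_s = 11.32 kg / 0.0191389 kg/s = 591.466 s
Convert to metres: D = 0.0369 m, h = 0.00745 m
ΔT_a = T_lim − T_in = 280.0 − 203.1 = 76.9 K
Invert ΔT = ηγ̇²t_res/(ρcp) for γ̇: γ̇_max² = ΔT_a ρ cp / (η t_res) = 76.9·921·1646 / (4780·591.466) = 41.2343 s⁻²
γ̇_max = √41.2343 = 6.42139 s⁻¹
N_max = γ̇_max h / (πD) = 6.42139·0.00745/(π·0.0369) = 0.412676 rev/s → ×60 = 24.7606 rpm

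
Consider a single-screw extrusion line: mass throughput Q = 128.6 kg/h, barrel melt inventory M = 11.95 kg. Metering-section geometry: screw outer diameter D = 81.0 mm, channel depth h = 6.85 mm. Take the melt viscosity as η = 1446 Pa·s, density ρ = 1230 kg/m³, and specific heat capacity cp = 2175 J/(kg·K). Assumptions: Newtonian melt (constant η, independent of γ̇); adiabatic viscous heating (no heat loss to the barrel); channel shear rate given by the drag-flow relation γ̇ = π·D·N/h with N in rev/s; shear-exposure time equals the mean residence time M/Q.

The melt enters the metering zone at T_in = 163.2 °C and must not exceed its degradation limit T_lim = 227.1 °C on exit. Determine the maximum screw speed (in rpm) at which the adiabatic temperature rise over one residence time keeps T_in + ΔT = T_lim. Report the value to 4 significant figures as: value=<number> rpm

Throughput in SI: Q_s = 128.6 kg/h ÷ 3600 s/h = 0.0357222 kg/s
t_res = M / Q_s = 11.95 ÷ 0.0357222 = 334.526 s
Geometry in SI: D = 81.0 mm → 0.081 m, h = 6.85 mm → 0.00685 m
ΔT_a = T_lim − T_in = 227.1 − 163.2 = 63.9 K
γ̇_max² = ΔT_a·ρ·cp / (η·t_res) = [63.9 × 1230 × 2175] / [1446 × 334.526] = 353.401 s⁻²
γ̇_max = √353.401 = 18.799 s⁻¹
N_max = γ̇_max·h / (π·D) = 18.799 · 0.00685 / (π · 0.081) = 0.506045 rev/s = 30.3627 rpm

value=30.36 rpm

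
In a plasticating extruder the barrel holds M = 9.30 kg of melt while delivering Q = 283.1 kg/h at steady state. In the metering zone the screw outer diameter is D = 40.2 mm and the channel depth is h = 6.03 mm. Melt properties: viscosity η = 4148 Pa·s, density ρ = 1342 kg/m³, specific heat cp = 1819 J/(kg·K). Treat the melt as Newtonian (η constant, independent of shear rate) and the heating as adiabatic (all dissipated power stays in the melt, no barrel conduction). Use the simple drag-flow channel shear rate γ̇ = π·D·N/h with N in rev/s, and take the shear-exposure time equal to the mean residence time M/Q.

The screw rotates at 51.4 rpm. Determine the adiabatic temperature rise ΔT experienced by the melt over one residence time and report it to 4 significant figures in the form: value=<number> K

Convert throughput: Q = 283.1 kg/h = 283.1/3600 = 0.0786389 kg/s
t_res = M / Q_s = 9.30 / 0.0786389 = 118.262 s
D = 40.2 mm = 0.0402 m;  h = 6.03 mm = 0.00603 m;  N = 51.4 rpm / 60 = 0.856667 rev/s
γ̇ = π·D·N / h = π · 0.0402 · 0.856667 / 0.00603 = 17.942 s⁻¹
ΔT = η·γ̇²·t_res / (ρ·cp) = 4148 · (17.942)² · 118.262 / (1342 · 1819) = 64.6904 K

value=64.69 K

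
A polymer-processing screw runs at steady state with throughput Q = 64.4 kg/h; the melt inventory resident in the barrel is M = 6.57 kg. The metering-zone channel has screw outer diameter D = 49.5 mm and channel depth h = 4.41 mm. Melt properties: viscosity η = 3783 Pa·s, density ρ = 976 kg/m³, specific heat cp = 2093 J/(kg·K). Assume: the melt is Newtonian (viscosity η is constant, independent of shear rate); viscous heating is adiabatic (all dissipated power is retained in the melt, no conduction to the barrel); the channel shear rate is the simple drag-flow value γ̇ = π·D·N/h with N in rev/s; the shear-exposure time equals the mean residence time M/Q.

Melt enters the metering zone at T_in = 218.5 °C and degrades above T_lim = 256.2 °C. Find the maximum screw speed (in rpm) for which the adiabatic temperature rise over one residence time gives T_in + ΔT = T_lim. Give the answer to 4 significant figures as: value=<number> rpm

Q_s = Q / 3600 = 64.4 / 3600 = 0.0178889 kg/s
Mean residence time: t_res = M/Q_s = 6.57 kg / 0.0178889 kg/s = 367.267 s
Geometry in SI: D = 49.5 mm → 0.0495 m, h = 4.41 mm → 0.00441 m
ΔT_a = T_lim − T_in = 256.2 °C − 218.5 °C = 37.7 K
γ̇_max² = ΔT_a·ρ·cp/(η·t_res) = 37.7·976·2093/(3783·367.267) = 55.4296 s⁻²
γ̇_max = sqrt(55.4296) = 7.44511 s⁻¹
N_max = γ̇_max·h / (π·D) = 7.44511 · 0.00441 / (π · 0.0495) = 0.211132 rev/s = 12.6679 rpm

value=12.67 rpm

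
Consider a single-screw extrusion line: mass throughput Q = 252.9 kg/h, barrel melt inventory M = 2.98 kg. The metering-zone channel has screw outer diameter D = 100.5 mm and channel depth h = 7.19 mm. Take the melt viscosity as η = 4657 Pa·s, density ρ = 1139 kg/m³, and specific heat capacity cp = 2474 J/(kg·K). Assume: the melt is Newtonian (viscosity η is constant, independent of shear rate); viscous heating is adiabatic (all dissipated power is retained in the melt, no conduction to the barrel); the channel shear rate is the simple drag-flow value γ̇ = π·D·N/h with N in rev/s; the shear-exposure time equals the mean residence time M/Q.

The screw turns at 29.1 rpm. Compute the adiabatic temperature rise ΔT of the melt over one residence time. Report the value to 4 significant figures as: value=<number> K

value=31.80 K

Convert throughput: Q = 252.9 kg/h = 252.9/3600 = 0.07025 kg/s
Mean residence time: t_res = M/Q_s = 2.98 kg / 0.07025 kg/s = 42.4199 s
Convert to SI: D = 0.1005 m, h = 0.00719 m, N = 29.1/60 = 0.485 rev/s
γ̇ = π D N / h = (π)(0.1005)(0.485) / 0.00719 = 21.2975 s⁻¹
ΔT = η·γ̇²·t_res/(ρ·cp) = [4657 × 21.2975² × 42.4199] / [1139 × 2474] = 31.7988 K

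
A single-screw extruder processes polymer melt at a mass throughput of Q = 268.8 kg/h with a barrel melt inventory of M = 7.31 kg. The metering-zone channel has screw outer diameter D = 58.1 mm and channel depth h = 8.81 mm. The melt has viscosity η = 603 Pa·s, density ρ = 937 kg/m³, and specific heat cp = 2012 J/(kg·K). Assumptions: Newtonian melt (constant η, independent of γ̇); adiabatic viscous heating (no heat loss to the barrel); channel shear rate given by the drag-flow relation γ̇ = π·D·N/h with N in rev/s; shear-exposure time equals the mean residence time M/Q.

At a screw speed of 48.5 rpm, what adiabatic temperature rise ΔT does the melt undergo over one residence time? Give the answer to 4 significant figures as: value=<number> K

Throughput in SI: Q_s = 268.8 kg/h ÷ 3600 s/h = 0.0746667 kg/s
t_res = M / Q_s = 7.31 / 0.0746667 = 97.9018 s
Convert to SI: D = 0.0581 m, h = 0.00881 m, N = 48.5/60 = 0.808333 rev/s
γ̇ = π D N / h = (π)(0.0581)(0.808333) / 0.00881 = 16.7471 s⁻¹
Adiabatic rise: ΔT = η γ̇² t_res / (ρ cp) = 603·(16.7471)²·97.9018 / (937·2012) = 8.78257 K

value=8.783 K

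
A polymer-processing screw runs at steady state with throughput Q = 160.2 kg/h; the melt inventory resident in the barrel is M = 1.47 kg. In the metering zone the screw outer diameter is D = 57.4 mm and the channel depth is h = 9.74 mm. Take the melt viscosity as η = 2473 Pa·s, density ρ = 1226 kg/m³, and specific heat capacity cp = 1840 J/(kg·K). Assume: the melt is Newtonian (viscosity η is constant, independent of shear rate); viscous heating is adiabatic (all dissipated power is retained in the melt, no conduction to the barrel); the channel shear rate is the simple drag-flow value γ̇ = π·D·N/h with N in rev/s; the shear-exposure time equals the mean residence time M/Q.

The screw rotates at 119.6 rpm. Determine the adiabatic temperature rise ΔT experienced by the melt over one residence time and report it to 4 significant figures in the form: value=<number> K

value=49.32 K

Throughput in SI: Q_s = 160.2 kg/h ÷ 3600 s/h = 0.0445 kg/s
t_res = M / Q_s = 1.47 ÷ 0.0445 = 33.0337 s
D = 57.4 mm = 0.0574 m;  h = 9.74 mm = 0.00974 m;  N = 119.6 rpm / 60 = 1.99333 rev/s
γ̇ = π·D·N / h = π · 0.0574 · 1.99333 / 0.00974 = 36.9048 s⁻¹
Adiabatic rise: ΔT = η γ̇² t_res / (ρ cp) = 2473·(36.9048)²·33.0337 / (1226·1840) = 49.3218 K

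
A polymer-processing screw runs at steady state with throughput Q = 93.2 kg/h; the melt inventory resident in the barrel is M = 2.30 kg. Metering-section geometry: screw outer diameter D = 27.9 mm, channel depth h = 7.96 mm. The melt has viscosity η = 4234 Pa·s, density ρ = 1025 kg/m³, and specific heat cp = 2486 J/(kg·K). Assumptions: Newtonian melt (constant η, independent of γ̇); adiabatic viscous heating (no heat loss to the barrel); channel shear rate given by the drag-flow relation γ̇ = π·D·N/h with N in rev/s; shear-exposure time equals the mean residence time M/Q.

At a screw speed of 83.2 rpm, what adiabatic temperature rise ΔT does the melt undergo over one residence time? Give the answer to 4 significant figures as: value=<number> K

Convert throughput: Q = 93.2 kg/h = 93.2/3600 = 0.0258889 kg/s
t_res = M / Q_s = 2.30 / 0.0258889 = 88.8412 s
Convert to SI: D = 0.0279 m, h = 0.00796 m, N = 83.2/60 = 1.38667 rev/s
Shear rate: γ̇ = πDN/h = π·0.0279·1.38667/0.00796 = 15.2691 s⁻¹
Adiabatic rise: ΔT = η γ̇² t_res / (ρ cp) = 4234·(15.2691)²·88.8412 / (1025·2486) = 34.4165 K

value=34.42 K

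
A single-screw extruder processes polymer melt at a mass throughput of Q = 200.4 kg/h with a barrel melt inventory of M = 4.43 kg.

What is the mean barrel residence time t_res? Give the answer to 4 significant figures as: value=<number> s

Convert throughput: Q = 200.4 kg/h = 200.4/3600 = 0.0556667 kg/s
t_res = M / Q_s = 4.43 ÷ 0.0556667 = 79.5808 s

value=79.58 s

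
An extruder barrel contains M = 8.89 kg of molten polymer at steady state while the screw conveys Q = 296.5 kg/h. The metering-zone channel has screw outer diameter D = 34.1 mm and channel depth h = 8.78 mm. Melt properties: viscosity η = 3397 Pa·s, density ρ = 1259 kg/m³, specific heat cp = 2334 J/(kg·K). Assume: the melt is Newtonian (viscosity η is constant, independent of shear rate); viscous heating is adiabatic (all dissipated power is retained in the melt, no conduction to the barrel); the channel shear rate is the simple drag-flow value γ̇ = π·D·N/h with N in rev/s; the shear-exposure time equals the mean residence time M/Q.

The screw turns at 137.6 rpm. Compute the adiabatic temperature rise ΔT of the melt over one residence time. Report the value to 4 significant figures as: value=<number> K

Convert throughput: Q = 296.5 kg/h = 296.5/3600 = 0.0823611 kg/s
t_res = M / Q_s = 8.89 / 0.0823611 = 107.939 s
D = 34.1 mm = 0.0341 m;  h = 8.78 mm = 0.00878 m;  N = 137.6 rpm / 60 = 2.29333 rev/s
γ̇ = π D N / h = (π)(0.0341)(2.29333) / 0.00878 = 27.9819 s⁻¹
Adiabatic rise: ΔT = η γ̇² t_res / (ρ cp) = 3397·(27.9819)²·107.939 / (1259·2334) = 97.7018 K

value=97.70 K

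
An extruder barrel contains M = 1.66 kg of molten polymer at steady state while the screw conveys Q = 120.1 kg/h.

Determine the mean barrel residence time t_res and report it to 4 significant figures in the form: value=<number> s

value=49.76 s

Throughput in SI: Q_s = 120.1 kg/h ÷ 3600 s/h = 0.0333611 kg/s
Mean residence time: t_res = M/Q_s = 1.66 kg / 0.0333611 kg/s = 49.7585 s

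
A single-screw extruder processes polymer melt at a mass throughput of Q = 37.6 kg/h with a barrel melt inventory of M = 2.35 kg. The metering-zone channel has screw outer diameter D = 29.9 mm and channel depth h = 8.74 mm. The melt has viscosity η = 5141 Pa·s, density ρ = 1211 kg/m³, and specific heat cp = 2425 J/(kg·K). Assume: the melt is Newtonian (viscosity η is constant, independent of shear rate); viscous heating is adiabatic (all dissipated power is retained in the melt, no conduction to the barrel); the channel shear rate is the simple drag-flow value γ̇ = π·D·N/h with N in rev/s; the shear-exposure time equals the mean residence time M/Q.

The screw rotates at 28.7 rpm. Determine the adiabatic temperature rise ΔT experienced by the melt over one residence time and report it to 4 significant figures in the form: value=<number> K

value=10.41 K

Q_s = Q / 3600 = 37.6 / 3600 = 0.0104444 kg/s
Mean residence time: t_res = M/Q_s = 2.35 kg / 0.0104444 kg/s = 225 s
D = 29.9 mm = 0.0299 m;  h = 8.74 mm = 0.00874 m;  N = 28.7 rpm / 60 = 0.478333 rev/s
γ̇ = π D N / h = (π)(0.0299)(0.478333) / 0.00874 = 5.14091 s⁻¹
ΔT = η·γ̇²·t_res/(ρ·cp) = [5141 × 5.14091² × 225] / [1211 × 2425] = 10.4101 K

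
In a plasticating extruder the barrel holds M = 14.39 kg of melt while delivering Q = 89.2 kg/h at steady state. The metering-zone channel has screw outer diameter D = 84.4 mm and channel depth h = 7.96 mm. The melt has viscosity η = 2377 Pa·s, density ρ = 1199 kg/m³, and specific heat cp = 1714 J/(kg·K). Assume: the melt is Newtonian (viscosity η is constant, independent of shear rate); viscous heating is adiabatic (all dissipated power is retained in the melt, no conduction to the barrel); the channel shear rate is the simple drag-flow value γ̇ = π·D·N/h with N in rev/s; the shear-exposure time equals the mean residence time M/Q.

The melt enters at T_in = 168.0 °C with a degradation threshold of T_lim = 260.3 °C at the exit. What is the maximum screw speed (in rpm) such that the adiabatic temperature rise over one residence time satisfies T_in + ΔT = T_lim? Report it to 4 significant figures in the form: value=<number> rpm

value=21.11 rpm

Convert throughput: Q = 89.2 kg/h = 89.2/3600 = 0.0247778 kg/s
t_res = M / Q_s = 14.39 ÷ 0.0247778 = 580.762 s
Geometry in SI: D = 84.4 mm → 0.0844 m, h = 7.96 mm → 0.00796 m
Allowable rise: ΔT_a = T_lim − T_in = 260.3 − 168.0 = 92.3 K
Invert ΔT = ηγ̇²t_res/(ρcp) for γ̇: γ̇_max² = ΔT_a ρ cp / (η t_res) = 92.3·1199·1714 / (2377·580.762) = 137.405 s⁻²
γ̇_max = √137.405 = 11.722 s⁻¹
Solve γ̇ = πDN/h for N: N_max = γ̇_max·h/(π·D) = 11.722 × 0.00796 / (π × 0.0844) = 0.351903 rev/s = 21.1142 rpm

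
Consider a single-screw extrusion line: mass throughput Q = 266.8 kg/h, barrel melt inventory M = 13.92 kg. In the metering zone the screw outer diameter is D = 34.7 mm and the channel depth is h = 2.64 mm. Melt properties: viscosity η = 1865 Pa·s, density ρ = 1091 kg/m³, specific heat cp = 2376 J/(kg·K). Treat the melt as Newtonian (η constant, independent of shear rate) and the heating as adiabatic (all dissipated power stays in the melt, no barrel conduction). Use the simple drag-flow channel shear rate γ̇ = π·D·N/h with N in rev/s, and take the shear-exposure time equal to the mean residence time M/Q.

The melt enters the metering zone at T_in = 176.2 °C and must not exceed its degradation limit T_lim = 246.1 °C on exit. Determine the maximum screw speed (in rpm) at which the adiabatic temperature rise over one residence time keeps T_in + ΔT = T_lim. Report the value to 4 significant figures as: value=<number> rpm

value=33.05 rpm

Q_s = Q / 3600 = 266.8 / 3600 = 0.0741111 kg/s
t_res = M / Q_s = 13.92 ÷ 0.0741111 = 187.826 s
Convert to metres: D = 0.0347 m, h = 0.00264 m
Allowable rise: ΔT_a = T_lim − T_in = 246.1 − 176.2 = 69.9 K
γ̇_max² = ΔT_a·ρ·cp / (η·t_res) = [69.9 × 1091 × 2376] / [1865 × 187.826] = 517.266 s⁻²
γ̇_max = √517.266 = 22.7435 s⁻¹
N_max = γ̇_max h / (πD) = 22.7435·0.00264/(π·0.0347) = 0.550784 rev/s → ×60 = 33.047 rpm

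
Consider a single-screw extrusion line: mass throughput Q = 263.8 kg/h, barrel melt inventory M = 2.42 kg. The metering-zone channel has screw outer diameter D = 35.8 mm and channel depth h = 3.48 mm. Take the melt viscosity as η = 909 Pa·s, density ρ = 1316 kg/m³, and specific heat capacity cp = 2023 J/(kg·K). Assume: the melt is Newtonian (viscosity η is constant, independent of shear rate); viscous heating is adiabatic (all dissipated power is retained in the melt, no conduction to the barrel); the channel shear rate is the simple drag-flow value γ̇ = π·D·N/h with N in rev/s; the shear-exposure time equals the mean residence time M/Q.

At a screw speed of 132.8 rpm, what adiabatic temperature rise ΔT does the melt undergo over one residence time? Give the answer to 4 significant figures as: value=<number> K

value=57.70 K

Throughput in SI: Q_s = 263.8 kg/h ÷ 3600 s/h = 0.0732778 kg/s
t_res = M / Q_s = 2.42 ÷ 0.0732778 = 33.025 s
Geometry in metres: D = 35.8 mm → 0.0358 m, h = 3.48 mm → 0.00348 m; screw speed N = 132.8 rpm = 2.21333 rev/s
γ̇ = π D N / h = (π)(0.0358)(2.21333) / 0.00348 = 71.532 s⁻¹
Adiabatic rise: ΔT = η γ̇² t_res / (ρ cp) = 909·(71.532)²·33.025 / (1316·2023) = 57.6974 K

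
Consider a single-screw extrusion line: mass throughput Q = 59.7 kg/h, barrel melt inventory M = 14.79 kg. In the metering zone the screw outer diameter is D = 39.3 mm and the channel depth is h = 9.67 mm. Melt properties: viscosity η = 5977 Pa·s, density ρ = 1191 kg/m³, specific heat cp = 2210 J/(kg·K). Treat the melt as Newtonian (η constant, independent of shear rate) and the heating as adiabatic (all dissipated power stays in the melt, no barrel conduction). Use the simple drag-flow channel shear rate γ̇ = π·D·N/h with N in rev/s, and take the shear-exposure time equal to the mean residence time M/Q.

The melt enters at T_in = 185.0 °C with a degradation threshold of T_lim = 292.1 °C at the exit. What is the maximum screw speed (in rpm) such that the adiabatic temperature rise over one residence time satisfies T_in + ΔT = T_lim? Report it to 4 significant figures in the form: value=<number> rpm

Q_s = Q / 3600 = 59.7 / 3600 = 0.0165833 kg/s
t_res = M / Q_s = 14.79 ÷ 0.0165833 = 891.859 s
D = 39.3 mm = 0.0393 m;  h = 9.67 mm = 0.00967 m
ΔT_a = T_lim − T_in = 292.1 °C − 185.0 °C = 107.1 K
γ̇_max² = ΔT_a·ρ·cp/(η·t_res) = 107.1·1191·2210/(5977·891.859) = 52.8827 s⁻²
γ̇_max = sqrt(52.8827) = 7.27205 s⁻¹
Solve γ̇ = πDN/h for N: N_max = γ̇_max·h/(π·D) = 7.27205 × 0.00967 / (π × 0.0393) = 0.569562 rev/s = 34.1737 rpm

value=34.17 rpm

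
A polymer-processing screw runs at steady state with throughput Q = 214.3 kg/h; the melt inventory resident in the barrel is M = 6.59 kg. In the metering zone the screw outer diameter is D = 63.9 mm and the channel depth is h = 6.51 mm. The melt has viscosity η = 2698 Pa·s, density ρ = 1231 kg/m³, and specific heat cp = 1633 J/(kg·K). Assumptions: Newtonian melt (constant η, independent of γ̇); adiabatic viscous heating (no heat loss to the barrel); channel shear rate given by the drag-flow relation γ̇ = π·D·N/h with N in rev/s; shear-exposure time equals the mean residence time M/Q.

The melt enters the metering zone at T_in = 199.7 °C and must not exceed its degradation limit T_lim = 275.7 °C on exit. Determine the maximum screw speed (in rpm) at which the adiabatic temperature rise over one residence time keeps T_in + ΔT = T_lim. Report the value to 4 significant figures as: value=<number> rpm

Q_s = Q / 3600 = 214.3 / 3600 = 0.0595278 kg/s
t_res = M / Q_s = 6.59 / 0.0595278 = 110.705 s
D = 63.9 mm = 0.0639 m;  h = 6.51 mm = 0.00651 m
ΔT_a = T_lim − T_in = 275.7 °C − 199.7 °C = 76 K
Invert ΔT = ηγ̇²t_res/(ρcp) for γ̇: γ̇_max² = ΔT_a ρ cp / (η t_res) = 76·1231·1633 / (2698·110.705) = 511.505 s⁻²
Take the square root: γ̇_max = √(511.505) = 22.6165 s⁻¹
N_max = γ̇_max·h / (π·D) = 22.6165 · 0.00651 / (π · 0.0639) = 0.733424 rev/s = 44.0055 rpm

value=44.01 rpm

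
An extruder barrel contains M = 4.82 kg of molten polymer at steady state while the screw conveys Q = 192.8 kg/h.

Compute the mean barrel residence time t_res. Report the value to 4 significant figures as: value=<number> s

Convert throughput: Q = 192.8 kg/h = 192.8/3600 = 0.0535556 kg/s
t_res = M / Q_s = 4.82 / 0.0535556 = 90 s

value=90.00 s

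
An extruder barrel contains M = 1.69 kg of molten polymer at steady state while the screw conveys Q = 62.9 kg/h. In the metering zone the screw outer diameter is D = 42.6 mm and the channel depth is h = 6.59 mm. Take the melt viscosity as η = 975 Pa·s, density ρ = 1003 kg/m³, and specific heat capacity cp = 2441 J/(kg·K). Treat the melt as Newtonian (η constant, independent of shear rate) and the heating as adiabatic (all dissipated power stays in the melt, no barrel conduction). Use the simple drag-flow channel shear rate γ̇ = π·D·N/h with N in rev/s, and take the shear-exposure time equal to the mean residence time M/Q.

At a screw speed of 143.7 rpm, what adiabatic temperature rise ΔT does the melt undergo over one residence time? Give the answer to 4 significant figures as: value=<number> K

Convert throughput: Q = 62.9 kg/h = 62.9/3600 = 0.0174722 kg/s
Mean residence time: t_res = M/Q_s = 1.69 kg / 0.0174722 kg/s = 96.725 s
Convert to SI: D = 0.0426 m, h = 0.00659 m, N = 143.7/60 = 2.395 rev/s
γ̇ = π D N / h = (π)(0.0426)(2.395) / 0.00659 = 48.6384 s⁻¹
ΔT = η·γ̇²·t_res / (ρ·cp) = 975 · (48.6384)² · 96.725 / (1003 · 2441) = 91.1242 K

value=91.12 K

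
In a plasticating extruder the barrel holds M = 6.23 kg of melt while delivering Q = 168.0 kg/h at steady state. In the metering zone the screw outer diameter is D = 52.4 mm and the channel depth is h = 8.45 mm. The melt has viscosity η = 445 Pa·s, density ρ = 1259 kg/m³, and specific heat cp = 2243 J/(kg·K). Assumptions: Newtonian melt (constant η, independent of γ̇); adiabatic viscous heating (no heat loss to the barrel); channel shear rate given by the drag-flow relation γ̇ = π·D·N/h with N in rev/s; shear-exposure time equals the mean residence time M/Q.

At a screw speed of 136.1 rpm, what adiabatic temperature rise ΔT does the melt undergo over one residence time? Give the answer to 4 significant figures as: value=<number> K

value=41.08 K

Convert throughput: Q = 168.0 kg/h = 168.0/3600 = 0.0466667 kg/s
Mean residence time: t_res = M/Q_s = 6.23 kg / 0.0466667 kg/s = 133.5 s
Geometry in metres: D = 52.4 mm → 0.0524 m, h = 8.45 mm → 0.00845 m; screw speed N = 136.1 rpm = 2.26833 rev/s
γ̇ = π D N / h = (π)(0.0524)(2.26833) / 0.00845 = 44.1907 s⁻¹
ΔT = η·γ̇²·t_res/(ρ·cp) = [445 × 44.1907² × 133.5] / [1259 × 2243] = 41.0817 K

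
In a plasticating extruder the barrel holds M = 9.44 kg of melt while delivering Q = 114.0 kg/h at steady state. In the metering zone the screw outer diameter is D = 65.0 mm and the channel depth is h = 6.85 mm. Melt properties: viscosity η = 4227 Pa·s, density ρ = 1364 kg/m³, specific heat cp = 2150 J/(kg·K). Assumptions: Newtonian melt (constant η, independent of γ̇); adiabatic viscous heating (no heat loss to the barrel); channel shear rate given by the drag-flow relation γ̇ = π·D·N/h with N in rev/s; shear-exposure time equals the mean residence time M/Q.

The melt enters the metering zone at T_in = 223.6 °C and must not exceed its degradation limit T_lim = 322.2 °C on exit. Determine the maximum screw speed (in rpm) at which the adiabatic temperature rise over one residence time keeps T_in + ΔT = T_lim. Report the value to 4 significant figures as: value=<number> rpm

Convert throughput: Q = 114.0 kg/h = 114.0/3600 = 0.0316667 kg/s
t_res = M / Q_s = 9.44 / 0.0316667 = 298.105 s
D = 65.0 mm = 0.065 m;  h = 6.85 mm = 0.00685 m
Allowable rise: ΔT_a = T_lim − T_in = 322.2 − 223.6 = 98.6 K
γ̇_max² = ΔT_a·ρ·cp / (η·t_res) = [98.6 × 1364 × 2150] / [4227 × 298.105] = 229.471 s⁻²
γ̇_max = sqrt(229.471) = 15.1483 s⁻¹
Solve γ̇ = πDN/h for N: N_max = γ̇_max·h/(π·D) = 15.1483 × 0.00685 / (π × 0.065) = 0.508149 rev/s = 30.489 rpm

value=30.49 rpm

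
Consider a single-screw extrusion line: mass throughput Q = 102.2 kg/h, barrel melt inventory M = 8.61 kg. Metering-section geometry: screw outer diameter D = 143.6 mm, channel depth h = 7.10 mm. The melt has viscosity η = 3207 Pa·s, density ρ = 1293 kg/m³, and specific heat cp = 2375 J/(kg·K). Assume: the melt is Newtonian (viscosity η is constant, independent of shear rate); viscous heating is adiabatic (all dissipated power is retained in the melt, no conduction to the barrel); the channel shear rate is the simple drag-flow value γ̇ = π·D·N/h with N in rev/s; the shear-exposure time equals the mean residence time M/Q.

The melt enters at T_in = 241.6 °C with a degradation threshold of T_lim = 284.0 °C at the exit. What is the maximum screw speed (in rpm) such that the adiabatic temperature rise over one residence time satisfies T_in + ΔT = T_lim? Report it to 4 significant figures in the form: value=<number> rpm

value=10.93 rpm

Throughput in SI: Q_s = 102.2 kg/h ÷ 3600 s/h = 0.0283889 kg/s
t_res = M / Q_s = 8.61 / 0.0283889 = 303.288 s
Geometry in SI: D = 143.6 mm → 0.1436 m, h = 7.10 mm → 0.0071 m
Allowable rise: ΔT_a = T_lim − T_in = 284.0 − 241.6 = 42.4 K
γ̇_max² = ΔT_a·ρ·cp / (η·t_res) = [42.4 × 1293 × 2375] / [3207 × 303.288] = 133.867 s⁻²
γ̇_max = sqrt(133.867) = 11.5701 s⁻¹
N_max = γ̇_max·h / (π·D) = 11.5701 · 0.0071 / (π · 0.1436) = 0.182092 rev/s = 10.9255 rpm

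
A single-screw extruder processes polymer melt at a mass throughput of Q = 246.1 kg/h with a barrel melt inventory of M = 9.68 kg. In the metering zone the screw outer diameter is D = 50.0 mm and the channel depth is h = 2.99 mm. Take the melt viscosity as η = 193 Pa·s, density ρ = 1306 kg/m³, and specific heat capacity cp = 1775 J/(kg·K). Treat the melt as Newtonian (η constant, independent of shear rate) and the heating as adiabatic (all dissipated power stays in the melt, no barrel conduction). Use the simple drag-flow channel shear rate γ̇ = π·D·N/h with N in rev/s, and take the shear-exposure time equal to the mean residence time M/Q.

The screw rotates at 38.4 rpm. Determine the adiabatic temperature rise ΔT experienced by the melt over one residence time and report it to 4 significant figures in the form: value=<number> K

value=13.33 K

Convert throughput: Q = 246.1 kg/h = 246.1/3600 = 0.0683611 kg/s
Mean residence time: t_res = M/Q_s = 9.68 kg / 0.0683611 kg/s = 141.601 s
Convert to SI: D = 0.05 m, h = 0.00299 m, N = 38.4/60 = 0.64 rev/s
γ̇ = π·D·N / h = π · 0.05 · 0.64 / 0.00299 = 33.6224 s⁻¹
Adiabatic rise: ΔT = η γ̇² t_res / (ρ cp) = 193·(33.6224)²·141.601 / (1306·1775) = 13.3272 K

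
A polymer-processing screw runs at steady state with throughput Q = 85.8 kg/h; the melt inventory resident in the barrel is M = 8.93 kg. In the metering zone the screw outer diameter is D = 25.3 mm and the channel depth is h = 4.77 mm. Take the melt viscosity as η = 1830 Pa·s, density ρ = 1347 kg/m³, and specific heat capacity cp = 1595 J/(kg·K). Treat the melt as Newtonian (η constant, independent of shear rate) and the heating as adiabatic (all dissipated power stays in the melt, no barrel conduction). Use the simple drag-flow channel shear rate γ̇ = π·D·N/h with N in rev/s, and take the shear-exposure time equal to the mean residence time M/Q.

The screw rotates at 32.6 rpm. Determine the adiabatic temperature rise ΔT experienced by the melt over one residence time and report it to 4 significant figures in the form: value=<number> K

Q_s = Q / 3600 = 85.8 / 3600 = 0.0238333 kg/s
Mean residence time: t_res = M/Q_s = 8.93 kg / 0.0238333 kg/s = 374.685 s
D = 25.3 mm = 0.0253 m;  h = 4.77 mm = 0.00477 m;  N = 32.6 rpm / 60 = 0.543333 rev/s
Shear rate: γ̇ = πDN/h = π·0.0253·0.543333/0.00477 = 9.05354 s⁻¹
ΔT = η·γ̇²·t_res/(ρ·cp) = [1830 × 9.05354² × 374.685] / [1347 × 1595] = 26.1593 K

value=26.16 K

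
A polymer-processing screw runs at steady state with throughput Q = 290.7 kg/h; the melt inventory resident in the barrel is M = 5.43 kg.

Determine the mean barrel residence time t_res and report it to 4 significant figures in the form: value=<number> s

Throughput in SI: Q_s = 290.7 kg/h ÷ 3600 s/h = 0.08075 kg/s
t_res = M / Q_s = 5.43 / 0.08075 = 67.2446 s

value=67.24 s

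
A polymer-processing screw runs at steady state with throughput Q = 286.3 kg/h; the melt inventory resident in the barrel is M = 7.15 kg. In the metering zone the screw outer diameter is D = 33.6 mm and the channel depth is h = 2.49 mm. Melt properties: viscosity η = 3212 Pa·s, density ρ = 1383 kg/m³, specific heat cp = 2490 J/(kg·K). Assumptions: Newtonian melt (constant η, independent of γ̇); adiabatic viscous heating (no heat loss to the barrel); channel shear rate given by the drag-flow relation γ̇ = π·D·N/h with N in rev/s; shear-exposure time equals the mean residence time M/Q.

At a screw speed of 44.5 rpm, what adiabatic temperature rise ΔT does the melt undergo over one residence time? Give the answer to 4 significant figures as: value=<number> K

Convert throughput: Q = 286.3 kg/h = 286.3/3600 = 0.0795278 kg/s
t_res = M / Q_s = 7.15 / 0.0795278 = 89.9057 s
Convert to SI: D = 0.0336 m, h = 0.00249 m, N = 44.5/60 = 0.741667 rev/s
γ̇ = π·D·N / h = π · 0.0336 · 0.741667 / 0.00249 = 31.4412 s⁻¹
ΔT = η·γ̇²·t_res / (ρ·cp) = 3212 · (31.4412)² · 89.9057 / (1383 · 2490) = 82.8969 K

value=82.90 K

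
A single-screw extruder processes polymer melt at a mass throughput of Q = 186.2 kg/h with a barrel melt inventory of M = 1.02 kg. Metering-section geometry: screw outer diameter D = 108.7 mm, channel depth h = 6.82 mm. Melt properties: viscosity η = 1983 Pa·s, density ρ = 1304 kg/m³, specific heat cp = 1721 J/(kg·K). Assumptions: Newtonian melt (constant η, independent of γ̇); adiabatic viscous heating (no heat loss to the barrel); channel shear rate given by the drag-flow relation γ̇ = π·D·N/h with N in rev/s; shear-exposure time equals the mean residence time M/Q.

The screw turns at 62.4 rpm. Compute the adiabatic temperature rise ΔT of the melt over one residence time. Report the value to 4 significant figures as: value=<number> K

Convert throughput: Q = 186.2 kg/h = 186.2/3600 = 0.0517222 kg/s
Mean residence time: t_res = M/Q_s = 1.02 kg / 0.0517222 kg/s = 19.7207 s
Geometry in metres: D = 108.7 mm → 0.1087 m, h = 6.82 mm → 0.00682 m; screw speed N = 62.4 rpm = 1.04 rev/s
γ̇ = π D N / h = (π)(0.1087)(1.04) / 0.00682 = 52.0749 s⁻¹
ΔT = η·γ̇²·t_res/(ρ·cp) = [1983 × 52.0749² × 19.7207] / [1304 × 1721] = 47.2546 K

value=47.25 K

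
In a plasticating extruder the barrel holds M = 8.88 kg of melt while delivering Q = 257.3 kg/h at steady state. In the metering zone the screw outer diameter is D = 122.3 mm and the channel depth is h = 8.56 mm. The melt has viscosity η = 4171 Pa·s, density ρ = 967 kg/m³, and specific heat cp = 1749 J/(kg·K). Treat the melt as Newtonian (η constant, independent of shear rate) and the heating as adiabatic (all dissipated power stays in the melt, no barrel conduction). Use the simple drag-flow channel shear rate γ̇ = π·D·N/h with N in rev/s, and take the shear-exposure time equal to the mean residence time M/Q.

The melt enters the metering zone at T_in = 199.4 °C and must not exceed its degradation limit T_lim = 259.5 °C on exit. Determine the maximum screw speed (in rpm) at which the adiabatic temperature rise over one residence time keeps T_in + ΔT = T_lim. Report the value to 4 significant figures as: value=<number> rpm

Convert throughput: Q = 257.3 kg/h = 257.3/3600 = 0.0714722 kg/s
Mean residence time: t_res = M/Q_s = 8.88 kg / 0.0714722 kg/s = 124.244 s
Convert to metres: D = 0.1223 m, h = 0.00856 m
Allowable rise: ΔT_a = T_lim − T_in = 259.5 − 199.4 = 60.1 K
γ̇_max² = ΔT_a·ρ·cp / (η·t_res) = [60.1 × 967 × 1749] / [4171 × 124.244] = 196.144 s⁻²
γ̇_max = sqrt(196.144) = 14.0051 s⁻¹
N_max = γ̇_max h / (πD) = 14.0051·0.00856/(π·0.1223) = 0.312022 rev/s → ×60 = 18.7213 rpm

value=18.72 rpm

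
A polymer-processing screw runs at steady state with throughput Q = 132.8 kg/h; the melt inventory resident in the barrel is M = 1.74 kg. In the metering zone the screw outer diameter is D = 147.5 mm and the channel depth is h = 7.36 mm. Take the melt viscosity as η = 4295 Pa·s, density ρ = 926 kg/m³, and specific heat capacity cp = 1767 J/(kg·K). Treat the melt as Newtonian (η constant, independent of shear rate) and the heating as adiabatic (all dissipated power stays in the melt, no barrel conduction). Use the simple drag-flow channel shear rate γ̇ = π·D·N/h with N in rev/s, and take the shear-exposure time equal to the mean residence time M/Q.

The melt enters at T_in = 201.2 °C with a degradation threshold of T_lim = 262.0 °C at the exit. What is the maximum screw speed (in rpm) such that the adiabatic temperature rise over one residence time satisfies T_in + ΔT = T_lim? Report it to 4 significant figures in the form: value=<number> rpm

Q_s = Q / 3600 = 132.8 / 3600 = 0.0368889 kg/s
t_res = M / Q_s = 1.74 / 0.0368889 = 47.1687 s
D = 147.5 mm = 0.1475 m;  h = 7.36 mm = 0.00736 m
ΔT_a = T_lim − T_in = 262.0 − 201.2 = 60.8 K
γ̇_max² = ΔT_a·ρ·cp/(η·t_res) = 60.8·926·1767/(4295·47.1687) = 491.06 s⁻²
Take the square root: γ̇_max = √(491.06) = 22.1599 s⁻¹
N_max = γ̇_max·h / (π·D) = 22.1599 · 0.00736 / (π · 0.1475) = 0.351968 rev/s = 21.1181 rpm

value=21.12 rpm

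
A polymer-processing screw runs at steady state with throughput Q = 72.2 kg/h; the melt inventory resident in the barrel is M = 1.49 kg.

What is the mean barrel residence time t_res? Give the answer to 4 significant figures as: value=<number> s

value=74.29 s

Throughput in SI: Q_s = 72.2 kg/h ÷ 3600 s/h = 0.0200556 kg/s
t_res = M / Q_s = 1.49 / 0.0200556 = 74.2936 s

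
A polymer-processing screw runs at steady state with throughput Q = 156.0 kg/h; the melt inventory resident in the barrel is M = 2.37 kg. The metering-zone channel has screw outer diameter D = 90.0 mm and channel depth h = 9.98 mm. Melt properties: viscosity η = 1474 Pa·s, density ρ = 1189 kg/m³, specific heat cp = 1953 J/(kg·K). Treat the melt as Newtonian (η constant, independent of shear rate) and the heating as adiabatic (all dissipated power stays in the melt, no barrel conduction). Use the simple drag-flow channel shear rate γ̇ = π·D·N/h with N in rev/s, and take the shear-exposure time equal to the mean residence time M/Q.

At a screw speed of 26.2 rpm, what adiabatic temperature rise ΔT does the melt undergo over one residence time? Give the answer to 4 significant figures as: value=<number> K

value=5.313 K

Convert throughput: Q = 156.0 kg/h = 156.0/3600 = 0.0433333 kg/s
t_res = M / Q_s = 2.37 / 0.0433333 = 54.6923 s
Geometry in metres: D = 90.0 mm → 0.09 m, h = 9.98 mm → 0.00998 m; screw speed N = 26.2 rpm = 0.436667 rev/s
γ̇ = π·D·N / h = π · 0.09 · 0.436667 / 0.00998 = 12.3712 s⁻¹
Adiabatic rise: ΔT = η γ̇² t_res / (ρ cp) = 1474·(12.3712)²·54.6923 / (1189·1953) = 5.31329 K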